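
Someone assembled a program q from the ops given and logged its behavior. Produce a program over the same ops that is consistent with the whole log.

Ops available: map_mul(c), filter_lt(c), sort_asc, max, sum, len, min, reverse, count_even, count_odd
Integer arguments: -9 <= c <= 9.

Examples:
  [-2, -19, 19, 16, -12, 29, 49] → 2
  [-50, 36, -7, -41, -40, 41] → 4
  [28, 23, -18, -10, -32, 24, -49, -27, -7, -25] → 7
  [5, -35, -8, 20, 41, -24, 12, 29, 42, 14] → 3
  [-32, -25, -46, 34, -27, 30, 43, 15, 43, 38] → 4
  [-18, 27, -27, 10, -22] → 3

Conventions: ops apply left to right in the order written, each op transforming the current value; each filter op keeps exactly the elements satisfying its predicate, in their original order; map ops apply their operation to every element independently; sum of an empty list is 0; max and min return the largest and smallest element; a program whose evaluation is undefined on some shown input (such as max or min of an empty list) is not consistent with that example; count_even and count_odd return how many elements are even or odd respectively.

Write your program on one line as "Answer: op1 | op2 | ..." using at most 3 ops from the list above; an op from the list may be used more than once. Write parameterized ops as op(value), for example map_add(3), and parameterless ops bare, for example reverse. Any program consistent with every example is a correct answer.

filter_lt(-6) | map_mul(-6) | count_even

Check, running the answer program on each example:
  [-2, -19, 19, 16, -12, 29, 49] -> [-19, -12] -> [114, 72] -> 2
  [-50, 36, -7, -41, -40, 41] -> [-50, -7, -41, -40] -> [300, 42, 246, 240] -> 4
  [28, 23, -18, -10, -32, 24, -49, -27, -7, -25] -> [-18, -10, -32, -49, -27, -7, -25] -> [108, 60, 192, 294, 162, 42, 150] -> 7
  [5, -35, -8, 20, 41, -24, 12, 29, 42, 14] -> [-35, -8, -24] -> [210, 48, 144] -> 3
  [-32, -25, -46, 34, -27, 30, 43, 15, 43, 38] -> [-32, -25, -46, -27] -> [192, 150, 276, 162] -> 4
  [-18, 27, -27, 10, -22] -> [-18, -27, -22] -> [108, 162, 132] -> 3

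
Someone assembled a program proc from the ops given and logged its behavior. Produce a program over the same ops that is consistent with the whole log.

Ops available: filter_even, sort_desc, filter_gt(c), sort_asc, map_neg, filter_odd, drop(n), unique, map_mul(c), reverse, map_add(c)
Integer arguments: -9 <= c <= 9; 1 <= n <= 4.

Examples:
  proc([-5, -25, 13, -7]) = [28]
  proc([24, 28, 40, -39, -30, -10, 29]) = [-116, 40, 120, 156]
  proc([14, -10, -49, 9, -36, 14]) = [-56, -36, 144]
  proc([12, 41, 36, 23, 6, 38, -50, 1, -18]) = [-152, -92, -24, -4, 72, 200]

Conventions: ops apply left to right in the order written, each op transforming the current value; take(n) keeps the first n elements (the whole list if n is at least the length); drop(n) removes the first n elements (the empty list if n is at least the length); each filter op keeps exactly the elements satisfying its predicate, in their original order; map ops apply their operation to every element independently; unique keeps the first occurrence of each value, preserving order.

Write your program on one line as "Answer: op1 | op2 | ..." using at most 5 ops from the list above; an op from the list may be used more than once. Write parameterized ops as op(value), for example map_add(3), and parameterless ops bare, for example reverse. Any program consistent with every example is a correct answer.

map_mul(-4) | drop(3) | sort_desc | reverse

Check, running the answer program on each example:
  [-5, -25, 13, -7] -> [20, 100, -52, 28] -> [28] -> [28] -> [28]
  [24, 28, 40, -39, -30, -10, 29] -> [-96, -112, -160, 156, 120, 40, -116] -> [156, 120, 40, -116] -> [156, 120, 40, -116] -> [-116, 40, 120, 156]
  [14, -10, -49, 9, -36, 14] -> [-56, 40, 196, -36, 144, -56] -> [-36, 144, -56] -> [144, -36, -56] -> [-56, -36, 144]
  [12, 41, 36, 23, 6, 38, -50, 1, -18] -> [-48, -164, -144, -92, -24, -152, 200, -4, 72] -> [-92, -24, -152, 200, -4, 72] -> [200, 72, -4, -24, -92, -152] -> [-152, -92, -24, -4, 72, 200]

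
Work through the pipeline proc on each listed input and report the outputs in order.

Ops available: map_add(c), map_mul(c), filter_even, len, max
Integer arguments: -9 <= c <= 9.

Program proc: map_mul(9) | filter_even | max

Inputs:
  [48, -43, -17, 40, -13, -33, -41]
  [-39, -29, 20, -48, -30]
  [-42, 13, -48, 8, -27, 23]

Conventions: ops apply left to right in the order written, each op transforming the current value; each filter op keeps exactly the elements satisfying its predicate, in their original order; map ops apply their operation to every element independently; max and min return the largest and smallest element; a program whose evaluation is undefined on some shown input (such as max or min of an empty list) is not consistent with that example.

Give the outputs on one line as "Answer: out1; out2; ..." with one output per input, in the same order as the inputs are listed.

Execution, op by op:
  [48, -43, -17, 40, -13, -33, -41] -> [432, -387, -153, 360, -117, -297, -369] -> [432, 360] -> 432
  [-39, -29, 20, -48, -30] -> [-351, -261, 180, -432, -270] -> [180, -432, -270] -> 180
  [-42, 13, -48, 8, -27, 23] -> [-378, 117, -432, 72, -243, 207] -> [-378, -432, 72] -> 72

432; 180; 72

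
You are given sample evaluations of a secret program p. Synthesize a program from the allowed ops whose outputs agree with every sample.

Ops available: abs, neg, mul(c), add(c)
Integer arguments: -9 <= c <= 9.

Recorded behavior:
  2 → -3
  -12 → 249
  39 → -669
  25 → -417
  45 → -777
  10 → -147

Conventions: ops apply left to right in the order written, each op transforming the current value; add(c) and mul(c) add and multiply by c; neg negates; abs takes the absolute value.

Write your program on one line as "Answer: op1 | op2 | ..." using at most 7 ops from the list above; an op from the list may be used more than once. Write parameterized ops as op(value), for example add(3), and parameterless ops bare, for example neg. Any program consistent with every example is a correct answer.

mul(6) | mul(-1) | add(9) | add(-7) | add(9) | mul(3)

Check, running the answer program on each example:
  2 -> 12 -> -12 -> -3 -> -10 -> -1 -> -3
  -12 -> -72 -> 72 -> 81 -> 74 -> 83 -> 249
  39 -> 234 -> -234 -> -225 -> -232 -> -223 -> -669
  25 -> 150 -> -150 -> -141 -> -148 -> -139 -> -417
  45 -> 270 -> -270 -> -261 -> -268 -> -259 -> -777
  10 -> 60 -> -60 -> -51 -> -58 -> -49 -> -147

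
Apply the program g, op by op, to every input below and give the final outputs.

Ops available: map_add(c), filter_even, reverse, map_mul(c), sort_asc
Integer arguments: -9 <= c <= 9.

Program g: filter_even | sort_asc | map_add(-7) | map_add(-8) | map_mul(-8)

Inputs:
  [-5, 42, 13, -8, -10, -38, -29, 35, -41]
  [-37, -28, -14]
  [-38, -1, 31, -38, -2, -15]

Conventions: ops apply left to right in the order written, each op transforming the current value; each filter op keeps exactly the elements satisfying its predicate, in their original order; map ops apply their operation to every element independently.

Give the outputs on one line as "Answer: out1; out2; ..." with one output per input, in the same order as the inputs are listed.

Execution, op by op:
  [-5, 42, 13, -8, -10, -38, -29, 35, -41] -> [42, -8, -10, -38] -> [-38, -10, -8, 42] -> [-45, -17, -15, 35] -> [-53, -25, -23, 27] -> [424, 200, 184, -216]
  [-37, -28, -14] -> [-28, -14] -> [-28, -14] -> [-35, -21] -> [-43, -29] -> [344, 232]
  [-38, -1, 31, -38, -2, -15] -> [-38, -38, -2] -> [-38, -38, -2] -> [-45, -45, -9] -> [-53, -53, -17] -> [424, 424, 136]

[424, 200, 184, -216]; [344, 232]; [424, 424, 136]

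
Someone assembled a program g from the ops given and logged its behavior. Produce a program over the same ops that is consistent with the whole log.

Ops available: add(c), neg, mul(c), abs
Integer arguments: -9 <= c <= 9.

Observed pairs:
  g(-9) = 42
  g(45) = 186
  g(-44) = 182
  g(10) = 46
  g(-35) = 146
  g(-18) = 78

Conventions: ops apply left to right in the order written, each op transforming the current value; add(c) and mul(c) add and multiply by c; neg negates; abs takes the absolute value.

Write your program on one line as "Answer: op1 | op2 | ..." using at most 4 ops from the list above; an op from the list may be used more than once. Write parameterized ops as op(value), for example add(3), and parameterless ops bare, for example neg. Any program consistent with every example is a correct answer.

neg | abs | mul(4) | add(6)

Check, running the answer program on each example:
  -9 -> 9 -> 9 -> 36 -> 42
  45 -> -45 -> 45 -> 180 -> 186
  -44 -> 44 -> 44 -> 176 -> 182
  10 -> -10 -> 10 -> 40 -> 46
  -35 -> 35 -> 35 -> 140 -> 146
  -18 -> 18 -> 18 -> 72 -> 78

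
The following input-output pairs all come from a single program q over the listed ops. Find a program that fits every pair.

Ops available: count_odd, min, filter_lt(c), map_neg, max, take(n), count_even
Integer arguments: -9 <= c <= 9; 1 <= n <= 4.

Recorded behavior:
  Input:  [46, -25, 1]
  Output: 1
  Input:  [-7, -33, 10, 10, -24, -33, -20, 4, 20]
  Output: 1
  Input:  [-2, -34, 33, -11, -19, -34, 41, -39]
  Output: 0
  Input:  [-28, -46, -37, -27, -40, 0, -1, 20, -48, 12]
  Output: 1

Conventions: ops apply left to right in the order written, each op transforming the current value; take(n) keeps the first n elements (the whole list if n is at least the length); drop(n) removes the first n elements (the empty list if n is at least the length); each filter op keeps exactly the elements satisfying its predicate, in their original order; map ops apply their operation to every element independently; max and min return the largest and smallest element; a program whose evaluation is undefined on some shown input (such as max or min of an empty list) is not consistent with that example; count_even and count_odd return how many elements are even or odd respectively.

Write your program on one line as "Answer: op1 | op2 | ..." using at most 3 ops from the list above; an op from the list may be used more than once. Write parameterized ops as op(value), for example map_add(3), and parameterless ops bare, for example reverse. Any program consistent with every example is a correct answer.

take(3) | filter_lt(-9) | count_odd

Check, running the answer program on each example:
  [46, -25, 1] -> [46, -25, 1] -> [-25] -> 1
  [-7, -33, 10, 10, -24, -33, -20, 4, 20] -> [-7, -33, 10] -> [-33] -> 1
  [-2, -34, 33, -11, -19, -34, 41, -39] -> [-2, -34, 33] -> [-34] -> 0
  [-28, -46, -37, -27, -40, 0, -1, 20, -48, 12] -> [-28, -46, -37] -> [-28, -46, -37] -> 1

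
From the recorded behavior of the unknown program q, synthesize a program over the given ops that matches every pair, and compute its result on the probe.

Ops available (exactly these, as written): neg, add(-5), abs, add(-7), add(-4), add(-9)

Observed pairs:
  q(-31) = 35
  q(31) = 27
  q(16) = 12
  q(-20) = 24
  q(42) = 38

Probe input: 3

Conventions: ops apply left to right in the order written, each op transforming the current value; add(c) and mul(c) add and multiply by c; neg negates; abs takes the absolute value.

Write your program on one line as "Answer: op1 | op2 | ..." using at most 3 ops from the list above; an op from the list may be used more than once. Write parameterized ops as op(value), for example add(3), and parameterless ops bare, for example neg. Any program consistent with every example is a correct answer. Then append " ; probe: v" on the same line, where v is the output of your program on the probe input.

add(-4) | abs ; probe: 1

Check, running the answer program on each example:
  -31 -> -35 -> 35
  31 -> 27 -> 27
  16 -> 12 -> 12
  -20 -> -24 -> 24
  42 -> 38 -> 38
  probe: 3 -> -1 -> 1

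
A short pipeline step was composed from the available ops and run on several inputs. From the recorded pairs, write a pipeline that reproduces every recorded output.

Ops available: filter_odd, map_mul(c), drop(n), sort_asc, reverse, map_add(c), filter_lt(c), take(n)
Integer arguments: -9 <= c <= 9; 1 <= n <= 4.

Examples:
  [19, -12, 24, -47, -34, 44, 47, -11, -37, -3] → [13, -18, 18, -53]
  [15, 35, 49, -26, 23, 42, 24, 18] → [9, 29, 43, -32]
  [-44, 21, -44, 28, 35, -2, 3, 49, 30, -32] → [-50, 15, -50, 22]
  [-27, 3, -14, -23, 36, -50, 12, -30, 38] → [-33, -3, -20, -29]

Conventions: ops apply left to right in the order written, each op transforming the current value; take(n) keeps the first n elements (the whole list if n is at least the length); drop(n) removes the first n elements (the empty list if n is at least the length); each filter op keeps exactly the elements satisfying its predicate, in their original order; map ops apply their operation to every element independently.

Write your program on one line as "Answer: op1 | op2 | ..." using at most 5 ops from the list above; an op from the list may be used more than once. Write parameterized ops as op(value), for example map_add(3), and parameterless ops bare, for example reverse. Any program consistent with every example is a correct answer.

reverse | map_add(-6) | reverse | take(4)

Check, running the answer program on each example:
  [19, -12, 24, -47, -34, 44, 47, -11, -37, -3] -> [-3, -37, -11, 47, 44, -34, -47, 24, -12, 19] -> [-9, -43, -17, 41, 38, -40, -53, 18, -18, 13] -> [13, -18, 18, -53, -40, 38, 41, -17, -43, -9] -> [13, -18, 18, -53]
  [15, 35, 49, -26, 23, 42, 24, 18] -> [18, 24, 42, 23, -26, 49, 35, 15] -> [12, 18, 36, 17, -32, 43, 29, 9] -> [9, 29, 43, -32, 17, 36, 18, 12] -> [9, 29, 43, -32]
  [-44, 21, -44, 28, 35, -2, 3, 49, 30, -32] -> [-32, 30, 49, 3, -2, 35, 28, -44, 21, -44] -> [-38, 24, 43, -3, -8, 29, 22, -50, 15, -50] -> [-50, 15, -50, 22, 29, -8, -3, 43, 24, -38] -> [-50, 15, -50, 22]
  [-27, 3, -14, -23, 36, -50, 12, -30, 38] -> [38, -30, 12, -50, 36, -23, -14, 3, -27] -> [32, -36, 6, -56, 30, -29, -20, -3, -33] -> [-33, -3, -20, -29, 30, -56, 6, -36, 32] -> [-33, -3, -20, -29]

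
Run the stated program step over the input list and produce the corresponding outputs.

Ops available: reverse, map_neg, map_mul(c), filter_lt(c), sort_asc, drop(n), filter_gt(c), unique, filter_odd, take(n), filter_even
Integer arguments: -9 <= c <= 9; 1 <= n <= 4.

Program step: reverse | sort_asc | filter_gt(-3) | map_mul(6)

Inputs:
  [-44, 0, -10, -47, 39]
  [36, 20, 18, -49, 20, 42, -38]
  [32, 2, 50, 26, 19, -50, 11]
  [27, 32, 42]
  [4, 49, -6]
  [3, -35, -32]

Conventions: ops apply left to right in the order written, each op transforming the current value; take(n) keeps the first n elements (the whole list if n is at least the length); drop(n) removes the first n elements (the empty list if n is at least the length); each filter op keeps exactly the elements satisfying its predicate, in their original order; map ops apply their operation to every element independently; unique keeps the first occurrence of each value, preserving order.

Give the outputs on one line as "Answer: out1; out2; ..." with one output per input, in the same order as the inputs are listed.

[0, 234]; [108, 120, 120, 216, 252]; [12, 66, 114, 156, 192, 300]; [162, 192, 252]; [24, 294]; [18]

Execution, op by op:
  [-44, 0, -10, -47, 39] -> [39, -47, -10, 0, -44] -> [-47, -44, -10, 0, 39] -> [0, 39] -> [0, 234]
  [36, 20, 18, -49, 20, 42, -38] -> [-38, 42, 20, -49, 18, 20, 36] -> [-49, -38, 18, 20, 20, 36, 42] -> [18, 20, 20, 36, 42] -> [108, 120, 120, 216, 252]
  [32, 2, 50, 26, 19, -50, 11] -> [11, -50, 19, 26, 50, 2, 32] -> [-50, 2, 11, 19, 26, 32, 50] -> [2, 11, 19, 26, 32, 50] -> [12, 66, 114, 156, 192, 300]
  [27, 32, 42] -> [42, 32, 27] -> [27, 32, 42] -> [27, 32, 42] -> [162, 192, 252]
  [4, 49, -6] -> [-6, 49, 4] -> [-6, 4, 49] -> [4, 49] -> [24, 294]
  [3, -35, -32] -> [-32, -35, 3] -> [-35, -32, 3] -> [3] -> [18]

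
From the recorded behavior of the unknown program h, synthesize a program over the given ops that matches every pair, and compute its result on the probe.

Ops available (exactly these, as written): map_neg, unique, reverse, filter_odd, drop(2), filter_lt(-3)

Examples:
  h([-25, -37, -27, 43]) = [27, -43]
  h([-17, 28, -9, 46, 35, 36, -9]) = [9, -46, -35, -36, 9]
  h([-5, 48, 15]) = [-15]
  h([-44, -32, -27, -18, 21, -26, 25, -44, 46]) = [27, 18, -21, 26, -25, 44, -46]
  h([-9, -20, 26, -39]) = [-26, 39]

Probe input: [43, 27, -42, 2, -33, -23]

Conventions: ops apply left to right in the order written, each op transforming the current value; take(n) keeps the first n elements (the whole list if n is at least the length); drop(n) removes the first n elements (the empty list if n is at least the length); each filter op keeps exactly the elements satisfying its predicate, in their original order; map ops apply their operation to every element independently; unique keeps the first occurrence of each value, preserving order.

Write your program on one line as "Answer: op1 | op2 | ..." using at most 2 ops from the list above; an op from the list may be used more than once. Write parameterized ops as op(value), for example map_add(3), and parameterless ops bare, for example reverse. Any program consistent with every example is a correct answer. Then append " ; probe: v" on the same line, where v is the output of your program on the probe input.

map_neg | drop(2) ; probe: [42, -2, 33, 23]

Check, running the answer program on each example:
  [-25, -37, -27, 43] -> [25, 37, 27, -43] -> [27, -43]
  [-17, 28, -9, 46, 35, 36, -9] -> [17, -28, 9, -46, -35, -36, 9] -> [9, -46, -35, -36, 9]
  [-5, 48, 15] -> [5, -48, -15] -> [-15]
  [-44, -32, -27, -18, 21, -26, 25, -44, 46] -> [44, 32, 27, 18, -21, 26, -25, 44, -46] -> [27, 18, -21, 26, -25, 44, -46]
  [-9, -20, 26, -39] -> [9, 20, -26, 39] -> [-26, 39]
  probe: [43, 27, -42, 2, -33, -23] -> [-43, -27, 42, -2, 33, 23] -> [42, -2, 33, 23]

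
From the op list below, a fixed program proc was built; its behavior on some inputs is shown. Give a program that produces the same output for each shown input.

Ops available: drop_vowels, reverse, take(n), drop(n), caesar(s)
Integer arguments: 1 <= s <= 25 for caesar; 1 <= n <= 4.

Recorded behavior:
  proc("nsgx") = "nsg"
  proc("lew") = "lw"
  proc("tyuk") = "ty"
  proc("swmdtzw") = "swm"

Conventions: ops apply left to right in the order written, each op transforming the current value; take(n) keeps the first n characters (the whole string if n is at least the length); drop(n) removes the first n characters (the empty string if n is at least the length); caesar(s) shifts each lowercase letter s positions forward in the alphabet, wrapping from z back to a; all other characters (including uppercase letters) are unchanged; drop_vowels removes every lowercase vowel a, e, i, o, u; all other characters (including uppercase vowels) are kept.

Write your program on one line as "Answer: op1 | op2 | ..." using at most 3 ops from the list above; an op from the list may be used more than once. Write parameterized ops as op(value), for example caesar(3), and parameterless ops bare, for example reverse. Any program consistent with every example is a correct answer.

take(3) | drop_vowels

Check, running the answer program on each example:
  "nsgx" -> "nsg" -> "nsg"
  "lew" -> "lew" -> "lw"
  "tyuk" -> "tyu" -> "ty"
  "swmdtzw" -> "swm" -> "swm"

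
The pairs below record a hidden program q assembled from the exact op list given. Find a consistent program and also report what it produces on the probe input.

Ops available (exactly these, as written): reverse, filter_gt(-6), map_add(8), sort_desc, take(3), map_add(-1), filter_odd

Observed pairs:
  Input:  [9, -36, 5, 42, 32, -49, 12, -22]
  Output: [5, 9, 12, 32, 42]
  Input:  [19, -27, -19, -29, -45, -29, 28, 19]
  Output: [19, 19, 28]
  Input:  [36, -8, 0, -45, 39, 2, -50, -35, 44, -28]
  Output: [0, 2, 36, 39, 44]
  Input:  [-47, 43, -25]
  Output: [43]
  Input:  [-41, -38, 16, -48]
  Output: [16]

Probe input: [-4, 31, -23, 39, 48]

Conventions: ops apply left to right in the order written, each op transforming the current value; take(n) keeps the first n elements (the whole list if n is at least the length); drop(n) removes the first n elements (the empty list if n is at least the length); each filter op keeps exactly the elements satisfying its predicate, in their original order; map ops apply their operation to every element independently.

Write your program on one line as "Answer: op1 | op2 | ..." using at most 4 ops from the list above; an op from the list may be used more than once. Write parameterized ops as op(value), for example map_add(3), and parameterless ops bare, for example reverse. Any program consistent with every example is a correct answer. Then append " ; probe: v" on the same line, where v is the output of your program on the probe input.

filter_gt(-6) | sort_desc | reverse ; probe: [-4, 31, 39, 48]

Check, running the answer program on each example:
  [9, -36, 5, 42, 32, -49, 12, -22] -> [9, 5, 42, 32, 12] -> [42, 32, 12, 9, 5] -> [5, 9, 12, 32, 42]
  [19, -27, -19, -29, -45, -29, 28, 19] -> [19, 28, 19] -> [28, 19, 19] -> [19, 19, 28]
  [36, -8, 0, -45, 39, 2, -50, -35, 44, -28] -> [36, 0, 39, 2, 44] -> [44, 39, 36, 2, 0] -> [0, 2, 36, 39, 44]
  [-47, 43, -25] -> [43] -> [43] -> [43]
  [-41, -38, 16, -48] -> [16] -> [16] -> [16]
  probe: [-4, 31, -23, 39, 48] -> [-4, 31, 39, 48] -> [48, 39, 31, -4] -> [-4, 31, 39, 48]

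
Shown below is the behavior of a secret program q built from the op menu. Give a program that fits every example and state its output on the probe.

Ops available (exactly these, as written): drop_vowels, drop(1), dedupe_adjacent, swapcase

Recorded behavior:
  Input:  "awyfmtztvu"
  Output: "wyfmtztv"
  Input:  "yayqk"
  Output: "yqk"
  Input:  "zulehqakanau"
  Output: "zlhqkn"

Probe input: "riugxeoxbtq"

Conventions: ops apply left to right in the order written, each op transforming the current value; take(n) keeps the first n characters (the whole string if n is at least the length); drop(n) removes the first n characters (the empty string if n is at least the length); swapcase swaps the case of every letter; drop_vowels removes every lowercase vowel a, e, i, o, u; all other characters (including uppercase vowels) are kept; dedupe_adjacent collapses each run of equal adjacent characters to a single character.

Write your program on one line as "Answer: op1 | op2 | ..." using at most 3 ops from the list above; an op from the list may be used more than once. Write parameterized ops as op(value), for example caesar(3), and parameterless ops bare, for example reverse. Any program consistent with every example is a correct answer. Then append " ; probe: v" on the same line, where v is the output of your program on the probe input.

drop_vowels | dedupe_adjacent ; probe: "rgxbtq"

Check, running the answer program on each example:
  "awyfmtztvu" -> "wyfmtztv" -> "wyfmtztv"
  "yayqk" -> "yyqk" -> "yqk"
  "zulehqakanau" -> "zlhqkn" -> "zlhqkn"
  probe: "riugxeoxbtq" -> "rgxxbtq" -> "rgxbtq"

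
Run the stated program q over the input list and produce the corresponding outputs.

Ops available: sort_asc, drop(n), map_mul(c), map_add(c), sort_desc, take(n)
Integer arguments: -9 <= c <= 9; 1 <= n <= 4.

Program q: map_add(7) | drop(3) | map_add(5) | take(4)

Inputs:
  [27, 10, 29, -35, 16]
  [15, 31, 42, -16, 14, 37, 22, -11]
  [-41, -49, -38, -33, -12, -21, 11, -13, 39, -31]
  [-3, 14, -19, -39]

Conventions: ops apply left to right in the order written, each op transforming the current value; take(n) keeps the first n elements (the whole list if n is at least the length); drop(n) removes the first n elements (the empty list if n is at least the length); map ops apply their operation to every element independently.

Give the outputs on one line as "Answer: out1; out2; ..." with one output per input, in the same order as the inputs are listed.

[-23, 28]; [-4, 26, 49, 34]; [-21, 0, -9, 23]; [-27]

Execution, op by op:
  [27, 10, 29, -35, 16] -> [34, 17, 36, -28, 23] -> [-28, 23] -> [-23, 28] -> [-23, 28]
  [15, 31, 42, -16, 14, 37, 22, -11] -> [22, 38, 49, -9, 21, 44, 29, -4] -> [-9, 21, 44, 29, -4] -> [-4, 26, 49, 34, 1] -> [-4, 26, 49, 34]
  [-41, -49, -38, -33, -12, -21, 11, -13, 39, -31] -> [-34, -42, -31, -26, -5, -14, 18, -6, 46, -24] -> [-26, -5, -14, 18, -6, 46, -24] -> [-21, 0, -9, 23, -1, 51, -19] -> [-21, 0, -9, 23]
  [-3, 14, -19, -39] -> [4, 21, -12, -32] -> [-32] -> [-27] -> [-27]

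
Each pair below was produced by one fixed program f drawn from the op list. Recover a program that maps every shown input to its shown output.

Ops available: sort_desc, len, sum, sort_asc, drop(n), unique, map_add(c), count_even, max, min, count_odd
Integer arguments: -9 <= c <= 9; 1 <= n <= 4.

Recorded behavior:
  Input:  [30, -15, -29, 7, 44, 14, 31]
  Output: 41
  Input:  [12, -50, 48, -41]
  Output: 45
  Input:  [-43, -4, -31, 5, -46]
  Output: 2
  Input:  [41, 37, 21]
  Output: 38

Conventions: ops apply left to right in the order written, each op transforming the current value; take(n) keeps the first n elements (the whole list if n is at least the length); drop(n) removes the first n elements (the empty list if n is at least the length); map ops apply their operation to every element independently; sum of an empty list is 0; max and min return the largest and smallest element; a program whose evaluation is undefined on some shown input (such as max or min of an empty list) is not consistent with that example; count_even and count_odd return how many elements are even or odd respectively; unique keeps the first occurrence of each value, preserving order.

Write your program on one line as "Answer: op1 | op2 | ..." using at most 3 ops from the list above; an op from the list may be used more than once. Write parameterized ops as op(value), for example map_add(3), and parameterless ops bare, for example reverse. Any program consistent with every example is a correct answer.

map_add(-8) | map_add(5) | max

Check, running the answer program on each example:
  [30, -15, -29, 7, 44, 14, 31] -> [22, -23, -37, -1, 36, 6, 23] -> [27, -18, -32, 4, 41, 11, 28] -> 41
  [12, -50, 48, -41] -> [4, -58, 40, -49] -> [9, -53, 45, -44] -> 45
  [-43, -4, -31, 5, -46] -> [-51, -12, -39, -3, -54] -> [-46, -7, -34, 2, -49] -> 2
  [41, 37, 21] -> [33, 29, 13] -> [38, 34, 18] -> 38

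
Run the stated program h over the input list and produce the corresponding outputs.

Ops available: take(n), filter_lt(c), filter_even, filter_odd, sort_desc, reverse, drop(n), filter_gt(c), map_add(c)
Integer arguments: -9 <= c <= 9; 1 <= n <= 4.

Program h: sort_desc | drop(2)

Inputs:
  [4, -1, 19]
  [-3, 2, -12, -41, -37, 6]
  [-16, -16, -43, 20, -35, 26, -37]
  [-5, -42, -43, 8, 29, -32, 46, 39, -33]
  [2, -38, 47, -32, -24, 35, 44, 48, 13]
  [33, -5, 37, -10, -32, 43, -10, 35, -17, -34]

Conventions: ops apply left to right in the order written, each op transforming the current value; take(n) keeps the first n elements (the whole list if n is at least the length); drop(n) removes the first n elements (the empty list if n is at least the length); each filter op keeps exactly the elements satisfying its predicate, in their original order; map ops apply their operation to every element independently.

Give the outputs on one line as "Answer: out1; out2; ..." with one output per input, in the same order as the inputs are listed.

Execution, op by op:
  [4, -1, 19] -> [19, 4, -1] -> [-1]
  [-3, 2, -12, -41, -37, 6] -> [6, 2, -3, -12, -37, -41] -> [-3, -12, -37, -41]
  [-16, -16, -43, 20, -35, 26, -37] -> [26, 20, -16, -16, -35, -37, -43] -> [-16, -16, -35, -37, -43]
  [-5, -42, -43, 8, 29, -32, 46, 39, -33] -> [46, 39, 29, 8, -5, -32, -33, -42, -43] -> [29, 8, -5, -32, -33, -42, -43]
  [2, -38, 47, -32, -24, 35, 44, 48, 13] -> [48, 47, 44, 35, 13, 2, -24, -32, -38] -> [44, 35, 13, 2, -24, -32, -38]
  [33, -5, 37, -10, -32, 43, -10, 35, -17, -34] -> [43, 37, 35, 33, -5, -10, -10, -17, -32, -34] -> [35, 33, -5, -10, -10, -17, -32, -34]

[-1]; [-3, -12, -37, -41]; [-16, -16, -35, -37, -43]; [29, 8, -5, -32, -33, -42, -43]; [44, 35, 13, 2, -24, -32, -38]; [35, 33, -5, -10, -10, -17, -32, -34]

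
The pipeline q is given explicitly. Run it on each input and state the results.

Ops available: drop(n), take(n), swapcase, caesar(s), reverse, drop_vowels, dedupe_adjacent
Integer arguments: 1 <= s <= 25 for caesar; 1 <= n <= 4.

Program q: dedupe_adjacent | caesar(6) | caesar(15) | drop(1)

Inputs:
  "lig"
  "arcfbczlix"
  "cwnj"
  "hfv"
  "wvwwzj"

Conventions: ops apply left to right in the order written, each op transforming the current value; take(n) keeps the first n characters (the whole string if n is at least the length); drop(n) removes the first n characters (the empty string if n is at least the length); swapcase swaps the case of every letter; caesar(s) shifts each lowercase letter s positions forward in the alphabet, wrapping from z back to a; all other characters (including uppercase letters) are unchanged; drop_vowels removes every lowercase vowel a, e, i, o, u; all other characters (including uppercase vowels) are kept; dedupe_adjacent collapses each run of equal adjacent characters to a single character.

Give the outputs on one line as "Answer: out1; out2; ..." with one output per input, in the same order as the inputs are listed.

"db"; "mxawxugds"; "rie"; "aq"; "qrue"

Execution, op by op:
  "lig" -> "lig" -> "rom" -> "gdb" -> "db"
  "arcfbczlix" -> "arcfbczlix" -> "gxilhifrod" -> "vmxawxugds" -> "mxawxugds"
  "cwnj" -> "cwnj" -> "ictp" -> "xrie" -> "rie"
  "hfv" -> "hfv" -> "nlb" -> "caq" -> "aq"
  "wvwwzj" -> "wvwzj" -> "cbcfp" -> "rqrue" -> "qrue"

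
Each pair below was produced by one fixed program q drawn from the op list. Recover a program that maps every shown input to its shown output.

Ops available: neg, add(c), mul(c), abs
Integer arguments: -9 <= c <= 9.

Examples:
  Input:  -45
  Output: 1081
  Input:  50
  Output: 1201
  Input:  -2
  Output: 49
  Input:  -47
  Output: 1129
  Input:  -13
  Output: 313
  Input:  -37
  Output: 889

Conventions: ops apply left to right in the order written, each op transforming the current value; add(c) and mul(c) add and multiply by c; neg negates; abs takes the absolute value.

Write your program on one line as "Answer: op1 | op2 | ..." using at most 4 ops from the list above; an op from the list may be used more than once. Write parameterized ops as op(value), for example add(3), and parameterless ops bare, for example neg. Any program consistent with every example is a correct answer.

mul(-6) | abs | mul(4) | add(1)

Check, running the answer program on each example:
  -45 -> 270 -> 270 -> 1080 -> 1081
  50 -> -300 -> 300 -> 1200 -> 1201
  -2 -> 12 -> 12 -> 48 -> 49
  -47 -> 282 -> 282 -> 1128 -> 1129
  -13 -> 78 -> 78 -> 312 -> 313
  -37 -> 222 -> 222 -> 888 -> 889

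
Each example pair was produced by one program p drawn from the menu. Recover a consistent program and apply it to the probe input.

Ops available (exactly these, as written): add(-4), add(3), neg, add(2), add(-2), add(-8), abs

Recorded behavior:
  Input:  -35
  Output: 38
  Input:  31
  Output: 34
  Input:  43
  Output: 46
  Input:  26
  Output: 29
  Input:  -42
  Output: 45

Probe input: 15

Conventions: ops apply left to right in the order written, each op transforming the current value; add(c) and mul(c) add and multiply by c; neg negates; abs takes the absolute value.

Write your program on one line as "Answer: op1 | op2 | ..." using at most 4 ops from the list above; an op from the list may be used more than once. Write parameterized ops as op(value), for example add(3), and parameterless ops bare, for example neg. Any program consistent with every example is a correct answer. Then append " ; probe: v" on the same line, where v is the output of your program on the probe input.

neg | abs | add(3) ; probe: 18

Check, running the answer program on each example:
  -35 -> 35 -> 35 -> 38
  31 -> -31 -> 31 -> 34
  43 -> -43 -> 43 -> 46
  26 -> -26 -> 26 -> 29
  -42 -> 42 -> 42 -> 45
  probe: 15 -> -15 -> 15 -> 18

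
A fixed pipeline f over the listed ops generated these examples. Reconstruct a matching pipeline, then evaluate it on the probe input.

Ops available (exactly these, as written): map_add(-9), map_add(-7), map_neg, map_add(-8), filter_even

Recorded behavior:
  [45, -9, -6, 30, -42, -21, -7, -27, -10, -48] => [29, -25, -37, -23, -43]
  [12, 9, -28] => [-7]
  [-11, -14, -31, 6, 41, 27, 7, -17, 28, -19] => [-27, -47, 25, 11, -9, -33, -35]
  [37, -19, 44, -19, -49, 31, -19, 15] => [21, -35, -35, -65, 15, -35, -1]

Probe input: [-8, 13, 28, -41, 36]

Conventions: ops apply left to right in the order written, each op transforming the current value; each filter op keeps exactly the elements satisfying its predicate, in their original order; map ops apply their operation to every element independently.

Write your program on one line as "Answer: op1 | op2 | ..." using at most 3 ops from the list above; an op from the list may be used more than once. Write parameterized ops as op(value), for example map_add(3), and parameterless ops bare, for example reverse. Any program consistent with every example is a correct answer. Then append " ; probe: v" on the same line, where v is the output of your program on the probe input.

map_add(-7) | filter_even | map_add(-9) ; probe: [-3, -57]

Check, running the answer program on each example:
  [45, -9, -6, 30, -42, -21, -7, -27, -10, -48] -> [38, -16, -13, 23, -49, -28, -14, -34, -17, -55] -> [38, -16, -28, -14, -34] -> [29, -25, -37, -23, -43]
  [12, 9, -28] -> [5, 2, -35] -> [2] -> [-7]
  [-11, -14, -31, 6, 41, 27, 7, -17, 28, -19] -> [-18, -21, -38, -1, 34, 20, 0, -24, 21, -26] -> [-18, -38, 34, 20, 0, -24, -26] -> [-27, -47, 25, 11, -9, -33, -35]
  [37, -19, 44, -19, -49, 31, -19, 15] -> [30, -26, 37, -26, -56, 24, -26, 8] -> [30, -26, -26, -56, 24, -26, 8] -> [21, -35, -35, -65, 15, -35, -1]
  probe: [-8, 13, 28, -41, 36] -> [-15, 6, 21, -48, 29] -> [6, -48] -> [-3, -57]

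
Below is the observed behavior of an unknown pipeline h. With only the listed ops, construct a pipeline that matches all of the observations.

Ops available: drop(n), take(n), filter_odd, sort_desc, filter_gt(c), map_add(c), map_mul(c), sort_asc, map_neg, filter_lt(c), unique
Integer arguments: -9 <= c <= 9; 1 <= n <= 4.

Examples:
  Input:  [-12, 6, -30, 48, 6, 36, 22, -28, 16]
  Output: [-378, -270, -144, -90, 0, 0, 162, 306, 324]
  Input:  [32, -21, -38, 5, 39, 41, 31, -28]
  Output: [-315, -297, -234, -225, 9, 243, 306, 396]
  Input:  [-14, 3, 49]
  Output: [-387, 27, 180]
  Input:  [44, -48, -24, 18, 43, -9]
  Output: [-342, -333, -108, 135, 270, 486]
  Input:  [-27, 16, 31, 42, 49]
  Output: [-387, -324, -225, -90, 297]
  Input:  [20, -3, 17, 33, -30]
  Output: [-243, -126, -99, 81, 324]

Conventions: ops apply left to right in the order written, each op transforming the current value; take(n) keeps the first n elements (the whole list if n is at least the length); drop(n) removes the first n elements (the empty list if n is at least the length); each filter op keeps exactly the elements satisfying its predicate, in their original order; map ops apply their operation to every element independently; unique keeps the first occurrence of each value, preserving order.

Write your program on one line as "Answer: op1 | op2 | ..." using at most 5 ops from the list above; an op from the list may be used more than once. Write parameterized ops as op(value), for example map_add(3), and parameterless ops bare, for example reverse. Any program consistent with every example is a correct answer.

map_add(-6) | sort_asc | sort_desc | map_mul(-9)

Check, running the answer program on each example:
  [-12, 6, -30, 48, 6, 36, 22, -28, 16] -> [-18, 0, -36, 42, 0, 30, 16, -34, 10] -> [-36, -34, -18, 0, 0, 10, 16, 30, 42] -> [42, 30, 16, 10, 0, 0, -18, -34, -36] -> [-378, -270, -144, -90, 0, 0, 162, 306, 324]
  [32, -21, -38, 5, 39, 41, 31, -28] -> [26, -27, -44, -1, 33, 35, 25, -34] -> [-44, -34, -27, -1, 25, 26, 33, 35] -> [35, 33, 26, 25, -1, -27, -34, -44] -> [-315, -297, -234, -225, 9, 243, 306, 396]
  [-14, 3, 49] -> [-20, -3, 43] -> [-20, -3, 43] -> [43, -3, -20] -> [-387, 27, 180]
  [44, -48, -24, 18, 43, -9] -> [38, -54, -30, 12, 37, -15] -> [-54, -30, -15, 12, 37, 38] -> [38, 37, 12, -15, -30, -54] -> [-342, -333, -108, 135, 270, 486]
  [-27, 16, 31, 42, 49] -> [-33, 10, 25, 36, 43] -> [-33, 10, 25, 36, 43] -> [43, 36, 25, 10, -33] -> [-387, -324, -225, -90, 297]
  [20, -3, 17, 33, -30] -> [14, -9, 11, 27, -36] -> [-36, -9, 11, 14, 27] -> [27, 14, 11, -9, -36] -> [-243, -126, -99, 81, 324]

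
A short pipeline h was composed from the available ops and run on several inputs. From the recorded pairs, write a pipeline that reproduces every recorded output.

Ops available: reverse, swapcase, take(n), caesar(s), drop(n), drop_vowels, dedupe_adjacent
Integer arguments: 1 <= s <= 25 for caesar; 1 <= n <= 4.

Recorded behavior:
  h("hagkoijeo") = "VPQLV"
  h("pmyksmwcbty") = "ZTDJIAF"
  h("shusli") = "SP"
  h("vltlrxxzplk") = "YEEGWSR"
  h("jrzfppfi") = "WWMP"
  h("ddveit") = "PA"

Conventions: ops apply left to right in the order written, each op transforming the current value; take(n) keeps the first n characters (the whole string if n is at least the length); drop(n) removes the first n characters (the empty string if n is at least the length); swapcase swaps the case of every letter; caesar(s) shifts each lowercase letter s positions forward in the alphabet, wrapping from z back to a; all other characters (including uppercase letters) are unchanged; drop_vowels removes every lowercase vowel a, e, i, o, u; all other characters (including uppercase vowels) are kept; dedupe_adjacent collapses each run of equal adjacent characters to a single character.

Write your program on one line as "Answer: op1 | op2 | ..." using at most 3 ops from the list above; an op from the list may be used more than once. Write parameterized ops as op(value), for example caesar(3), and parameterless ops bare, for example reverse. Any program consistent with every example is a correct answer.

drop(4) | caesar(7) | swapcase

Check, running the answer program on each example:
  "hagkoijeo" -> "oijeo" -> "vpqlv" -> "VPQLV"
  "pmyksmwcbty" -> "smwcbty" -> "ztdjiaf" -> "ZTDJIAF"
  "shusli" -> "li" -> "sp" -> "SP"
  "vltlrxxzplk" -> "rxxzplk" -> "yeegwsr" -> "YEEGWSR"
  "jrzfppfi" -> "ppfi" -> "wwmp" -> "WWMP"
  "ddveit" -> "it" -> "pa" -> "PA"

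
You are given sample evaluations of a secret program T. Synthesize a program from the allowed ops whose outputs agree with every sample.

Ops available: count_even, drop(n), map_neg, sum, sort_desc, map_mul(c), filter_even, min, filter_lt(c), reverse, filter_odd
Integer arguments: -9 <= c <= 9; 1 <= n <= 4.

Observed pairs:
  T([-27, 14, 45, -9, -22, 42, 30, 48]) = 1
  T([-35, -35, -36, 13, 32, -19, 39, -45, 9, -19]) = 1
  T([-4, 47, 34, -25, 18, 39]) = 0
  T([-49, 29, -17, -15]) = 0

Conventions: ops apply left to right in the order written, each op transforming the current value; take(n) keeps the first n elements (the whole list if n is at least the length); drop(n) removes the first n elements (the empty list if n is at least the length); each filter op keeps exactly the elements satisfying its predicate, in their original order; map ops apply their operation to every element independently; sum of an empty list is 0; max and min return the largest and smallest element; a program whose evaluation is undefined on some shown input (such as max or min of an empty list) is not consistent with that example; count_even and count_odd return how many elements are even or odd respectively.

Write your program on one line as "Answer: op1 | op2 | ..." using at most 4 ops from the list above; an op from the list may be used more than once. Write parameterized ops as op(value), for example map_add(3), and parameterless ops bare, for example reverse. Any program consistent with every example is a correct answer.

filter_lt(-7) | map_neg | map_mul(-9) | count_even

Check, running the answer program on each example:
  [-27, 14, 45, -9, -22, 42, 30, 48] -> [-27, -9, -22] -> [27, 9, 22] -> [-243, -81, -198] -> 1
  [-35, -35, -36, 13, 32, -19, 39, -45, 9, -19] -> [-35, -35, -36, -19, -45, -19] -> [35, 35, 36, 19, 45, 19] -> [-315, -315, -324, -171, -405, -171] -> 1
  [-4, 47, 34, -25, 18, 39] -> [-25] -> [25] -> [-225] -> 0
  [-49, 29, -17, -15] -> [-49, -17, -15] -> [49, 17, 15] -> [-441, -153, -135] -> 0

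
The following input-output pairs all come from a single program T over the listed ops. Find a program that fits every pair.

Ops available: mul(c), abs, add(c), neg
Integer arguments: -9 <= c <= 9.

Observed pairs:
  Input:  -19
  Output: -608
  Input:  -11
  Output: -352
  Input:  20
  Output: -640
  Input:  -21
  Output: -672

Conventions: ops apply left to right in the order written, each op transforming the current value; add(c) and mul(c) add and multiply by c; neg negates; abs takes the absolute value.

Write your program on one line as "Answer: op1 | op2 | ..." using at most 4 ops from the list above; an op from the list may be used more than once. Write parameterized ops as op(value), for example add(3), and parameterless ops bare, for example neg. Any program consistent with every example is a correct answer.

abs | mul(-4) | mul(8)

Check, running the answer program on each example:
  -19 -> 19 -> -76 -> -608
  -11 -> 11 -> -44 -> -352
  20 -> 20 -> -80 -> -640
  -21 -> 21 -> -84 -> -672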